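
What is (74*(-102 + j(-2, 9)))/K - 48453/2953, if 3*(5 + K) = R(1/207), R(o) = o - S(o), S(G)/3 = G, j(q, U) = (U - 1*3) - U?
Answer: 14098183539/9174971 ≈ 1536.6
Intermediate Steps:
j(q, U) = -3 (j(q, U) = (U - 3) - U = (-3 + U) - U = -3)
S(G) = 3*G
R(o) = -2*o (R(o) = o - 3*o = -2*o)
K = -3107/621 (K = -5 + (-2/207)/3 = -5 + (-2*1/207)/3 = -5 + (⅓)*(-2/207) = -5 - 2/621 = -3107/621 ≈ -5.0032)
(74*(-102 + j(-2, 9)))/K - 48453/2953 = (74*(-102 - 3))/(-3107/621) - 48453/2953 = (74*(-105))*(-621/3107) - 48453*1/2953 = -7770*(-621/3107) - 48453/2953 = 4825170/3107 - 48453/2953 = 14098183539/9174971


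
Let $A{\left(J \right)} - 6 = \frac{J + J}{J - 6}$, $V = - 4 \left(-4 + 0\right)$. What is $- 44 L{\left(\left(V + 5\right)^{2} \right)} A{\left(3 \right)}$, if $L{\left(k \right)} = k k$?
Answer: $-34228656$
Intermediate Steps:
$V = 16$ ($V = \left(-4\right) \left(-4\right) = 16$)
$A{\left(J \right)} = 6 + \frac{2 J}{-6 + J}$ ($A{\left(J \right)} = 6 + \frac{J + J}{J - 6} = 6 + \frac{2 J}{-6 + J}$)
$L{\left(k \right)} = k^{2}$
$- 44 L{\left(\left(V + 5\right)^{2} \right)} A{\left(3 \right)} = - 44 \left(\left(16 + 5\right)^{2}\right)^{2} \frac{4 \left(-9 + 2 \cdot 3\right)}{-6 + 3} = - 44 \left(21^{2}\right)^{2} \frac{4 \left(-9 + 6\right)}{-3} = - 44 \cdot 441^{2} \cdot 4 \left(- \frac{1}{3}\right) \left(-3\right) = \left(-44\right) 194481 \cdot 4 = \left(-8557164\right) 4 = -34228656$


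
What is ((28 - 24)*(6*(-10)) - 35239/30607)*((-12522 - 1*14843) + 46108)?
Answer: -138340564817/30607 ≈ -4.5199e+6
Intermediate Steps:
((28 - 24)*(6*(-10)) - 35239/30607)*((-12522 - 1*14843) + 46108) = (4*(-60) - 35239*1/30607)*((-12522 - 14843) + 46108) = (-240 - 35239/30607)*(-27365 + 46108) = -7380919/30607*18743 = -138340564817/30607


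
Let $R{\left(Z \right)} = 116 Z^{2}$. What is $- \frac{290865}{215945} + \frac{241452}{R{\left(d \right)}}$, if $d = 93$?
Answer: $- \frac{1331554714}{1203634241} \approx -1.1063$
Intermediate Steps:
$- \frac{290865}{215945} + \frac{241452}{R{\left(d \right)}} = - \frac{290865}{215945} + \frac{241452}{116 \cdot 93^{2}} = \left(-290865\right) \frac{1}{215945} + \frac{241452}{116 \cdot 8649} = - \frac{58173}{43189} + \frac{241452}{1003284} = - \frac{58173}{43189} + 241452 \cdot \frac{1}{1003284} = - \frac{58173}{43189} + \frac{6707}{27869} = - \frac{1331554714}{1203634241}$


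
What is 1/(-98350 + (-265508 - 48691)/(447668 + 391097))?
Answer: -838765/82492851949 ≈ -1.0168e-5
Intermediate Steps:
1/(-98350 + (-265508 - 48691)/(447668 + 391097)) = 1/(-98350 - 314199/838765) = 1/(-82492851949/838765) = -838765/82492851949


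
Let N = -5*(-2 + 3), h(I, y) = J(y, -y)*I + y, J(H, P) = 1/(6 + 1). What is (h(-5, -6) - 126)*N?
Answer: 4645/7 ≈ 663.57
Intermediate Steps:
J(H, P) = ⅐ (J(H, P) = 1/7 = ⅐)
h(I, y) = y + I/7 (h(I, y) = I/7 + y = y + I/7)
N = -5 (N = -5*1 = -5)
(h(-5, -6) - 126)*N = ((-6 + (⅐)*(-5)) - 126)*(-5) = ((-6 - 5/7) - 126)*(-5) = (-47/7 - 126)*(-5) = -929/7*(-5) = 4645/7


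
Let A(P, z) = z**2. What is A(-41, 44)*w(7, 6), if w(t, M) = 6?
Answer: 11616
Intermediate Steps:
A(-41, 44)*w(7, 6) = 44**2*6 = 1936*6 = 11616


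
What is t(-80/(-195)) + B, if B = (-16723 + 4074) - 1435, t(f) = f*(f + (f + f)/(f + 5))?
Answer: -4519918220/320931 ≈ -14084.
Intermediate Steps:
t(f) = f*(f + 2*f/(5 + f)) (t(f) = f*(f + (2*f)/(5 + f)) = f*(f + 2*f/(5 + f)))
B = -14084 (B = -12649 - 1435 = -14084)
t(-80/(-195)) + B = (-80/(-195))**2*(7 - 80/(-195))/(5 - 80/(-195)) - 14084 = (-80*(-1/195))**2*(7 - 80*(-1/195))/(5 - 80*(-1/195)) - 14084 = (16/39)**2*(7 + 16/39)/(5 + 16/39) - 14084 = (256/1521)*(289/39)/(211/39) - 14084 = (256/1521)*(39/211)*(289/39) - 14084 = 73984/320931 - 14084 = -4519918220/320931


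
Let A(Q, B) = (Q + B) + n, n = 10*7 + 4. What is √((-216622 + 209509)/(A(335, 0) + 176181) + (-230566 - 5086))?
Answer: I*√7348579845905870/176590 ≈ 485.44*I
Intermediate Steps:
n = 74 (n = 70 + 4 = 74)
A(Q, B) = 74 + B + Q (A(Q, B) = (Q + B) + 74 = (B + Q) + 74 = 74 + B + Q)
√((-216622 + 209509)/(A(335, 0) + 176181) + (-230566 - 5086)) = √((-216622 + 209509)/((74 + 0 + 335) + 176181) + (-230566 - 5086)) = √(-7113/(409 + 176181) - 235652) = √(-7113/176590 - 235652) = √(-41613793793/176590) = I*√7348579845905870/176590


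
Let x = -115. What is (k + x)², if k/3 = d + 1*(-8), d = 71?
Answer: 5476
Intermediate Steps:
k = 189 (k = 3*(71 + 1*(-8)) = 3*(71 - 8) = 3*63 = 189)
(k + x)² = (189 - 115)² = 74² = 5476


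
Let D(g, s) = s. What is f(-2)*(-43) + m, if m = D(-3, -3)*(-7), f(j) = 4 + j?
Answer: -65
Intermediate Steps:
m = 21 (m = -3*(-7) = 21)
f(-2)*(-43) + m = (4 - 2)*(-43) + 21 = 2*(-43) + 21 = -86 + 21 = -65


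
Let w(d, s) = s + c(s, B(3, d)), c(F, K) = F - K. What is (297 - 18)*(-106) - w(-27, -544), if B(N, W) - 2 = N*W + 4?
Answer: -28561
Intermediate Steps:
B(N, W) = 6 + N*W (B(N, W) = 2 + (N*W + 4) = 2 + (4 + N*W) = 6 + N*W)
w(d, s) = -6 - 3*d + 2*s (w(d, s) = s + (s - (6 + 3*d)) = s + (s + (-6 - 3*d)) = s + (-6 + s - 3*d) = -6 - 3*d + 2*s)
(297 - 18)*(-106) - w(-27, -544) = (297 - 18)*(-106) - (-6 - 3*(-27) + 2*(-544)) = 279*(-106) - (-6 + 81 - 1088) = -29574 - 1*(-1013) = -29574 + 1013 = -28561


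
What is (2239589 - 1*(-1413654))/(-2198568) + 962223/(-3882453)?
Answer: -5433018980581/2845278975768 ≈ -1.9095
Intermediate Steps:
(2239589 - 1*(-1413654))/(-2198568) + 962223/(-3882453) = (2239589 + 1413654)*(-1/2198568) + 962223*(-1/3882453) = 3653243*(-1/2198568) - 320741/1294151 = -3653243/2198568 - 320741/1294151 = -5433018980581/2845278975768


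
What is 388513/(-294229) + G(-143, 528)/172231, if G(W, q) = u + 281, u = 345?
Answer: -66729795149/50675354899 ≈ -1.3168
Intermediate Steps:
G(W, q) = 626 (G(W, q) = 345 + 281 = 626)
388513/(-294229) + G(-143, 528)/172231 = 388513/(-294229) + 626/172231 = 388513*(-1/294229) + 626*(1/172231) = -388513/294229 + 626/172231 = -66729795149/50675354899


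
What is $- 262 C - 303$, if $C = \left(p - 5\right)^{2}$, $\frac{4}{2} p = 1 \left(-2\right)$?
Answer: $-9735$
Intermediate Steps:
$p = -1$ ($p = \frac{1 \left(-2\right)}{2} = \frac{1}{2} \left(-2\right) = -1$)
$C = 36$ ($C = \left(-1 - 5\right)^{2} = \left(-6\right)^{2} = 36$)
$- 262 C - 303 = \left(-262\right) 36 - 303 = -9432 - 303 = -9735$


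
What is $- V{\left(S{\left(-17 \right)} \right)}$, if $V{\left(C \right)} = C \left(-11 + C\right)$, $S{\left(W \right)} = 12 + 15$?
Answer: $-432$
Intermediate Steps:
$S{\left(W \right)} = 27$
$- V{\left(S{\left(-17 \right)} \right)} = - 27 \left(-11 + 27\right) = - 27 \cdot 16 = \left(-1\right) 432 = -432$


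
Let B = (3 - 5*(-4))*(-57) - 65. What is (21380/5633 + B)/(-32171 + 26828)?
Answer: 7729628/30097119 ≈ 0.25682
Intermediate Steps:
B = -1376 (B = (3 + 20)*(-57) - 65 = 23*(-57) - 65 = -1311 - 65 = -1376)
(21380/5633 + B)/(-32171 + 26828) = (21380/5633 - 1376)/(-32171 + 26828) = (21380*(1/5633) - 1376)/(-5343) = (21380/5633 - 1376)*(-1/5343) = -7729628/5633*(-1/5343) = 7729628/30097119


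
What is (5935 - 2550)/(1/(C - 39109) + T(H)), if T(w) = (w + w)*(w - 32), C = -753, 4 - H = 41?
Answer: 134932870/203535371 ≈ 0.66295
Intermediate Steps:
H = -37 (H = 4 - 1*41 = 4 - 41 = -37)
T(w) = 2*w*(-32 + w) (T(w) = (2*w)*(-32 + w) = 2*w*(-32 + w))
(5935 - 2550)/(1/(C - 39109) + T(H)) = (5935 - 2550)/(1/(-753 - 39109) + 2*(-37)*(-32 - 37)) = 3385/(1/(-39862) + 2*(-37)*(-69)) = 3385/(-1/39862 + 5106) = 3385/(203535371/39862) = 3385*(39862/203535371) = 134932870/203535371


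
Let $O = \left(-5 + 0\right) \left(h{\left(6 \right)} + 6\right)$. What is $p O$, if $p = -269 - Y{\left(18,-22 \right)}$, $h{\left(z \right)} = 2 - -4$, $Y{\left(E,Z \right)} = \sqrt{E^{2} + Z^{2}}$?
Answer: $16140 + 120 \sqrt{202} \approx 17846.0$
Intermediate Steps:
$h{\left(z \right)} = 6$ ($h{\left(z \right)} = 2 + 4 = 6$)
$O = -60$ ($O = \left(-5 + 0\right) \left(6 + 6\right) = \left(-5\right) 12 = -60$)
$p = -269 - 2 \sqrt{202}$ ($p = -269 - \sqrt{18^{2} + \left(-22\right)^{2}} = -269 - \sqrt{324 + 484} = -269 - \sqrt{808} = -269 - 2 \sqrt{202} \approx -297.43$)
$p O = \left(-269 - 2 \sqrt{202}\right) \left(-60\right) = 16140 + 120 \sqrt{202}$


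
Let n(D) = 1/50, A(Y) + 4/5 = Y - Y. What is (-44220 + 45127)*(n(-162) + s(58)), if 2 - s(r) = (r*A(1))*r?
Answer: 122137527/50 ≈ 2.4428e+6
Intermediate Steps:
A(Y) = -⅘ (A(Y) = -⅘ + (Y - Y) = -⅘ + 0 = -⅘)
s(r) = 2 + 4*r²/5 (s(r) = 2 - r*(-⅘)*r = 2 - (-4*r/5)*r = 2 - (-4)*r²/5 = 2 + 4*r²/5)
n(D) = 1/50
(-44220 + 45127)*(n(-162) + s(58)) = (-44220 + 45127)*(1/50 + (2 + (⅘)*58²)) = 907*(1/50 + (2 + (⅘)*3364)) = 907*(1/50 + (2 + 13456/5)) = 907*(1/50 + 13466/5) = 907*(134661/50) = 122137527/50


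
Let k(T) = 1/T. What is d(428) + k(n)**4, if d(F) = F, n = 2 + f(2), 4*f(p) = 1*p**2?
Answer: 34669/81 ≈ 428.01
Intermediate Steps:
f(p) = p**2/4 (f(p) = (1*p**2)/4 = p**2/4)
n = 3 (n = 2 + (1/4)*2**2 = 2 + (1/4)*4 = 2 + 1 = 3)
d(428) + k(n)**4 = 428 + (1/3)**4 = 428 + 1/81 = 34669/81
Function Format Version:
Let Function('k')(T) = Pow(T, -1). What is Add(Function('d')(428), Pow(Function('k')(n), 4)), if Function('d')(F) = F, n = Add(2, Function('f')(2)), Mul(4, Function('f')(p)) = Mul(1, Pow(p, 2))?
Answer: Rational(34669, 81) ≈ 428.01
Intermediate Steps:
Function('f')(p) = Mul(Rational(1, 4), Pow(p, 2)) (Function('f')(p) = Mul(Rational(1, 4), Mul(1, Pow(p, 2))) = Mul(Rational(1, 4), Pow(p, 2)))
n = 3 (n = Add(2, Mul(Rational(1, 4), Pow(2, 2))) = Add(2, Mul(Rational(1, 4), 4)) = Add(2, 1) = 3)
Add(Function('d')(428), Pow(Function('k')(n), 4)) = Add(428, Pow(Pow(3, -1), 4)) = Add(428, Pow(Rational(1, 3), 4)) = Add(428, Rational(1, 81)) = Rational(34669, 81)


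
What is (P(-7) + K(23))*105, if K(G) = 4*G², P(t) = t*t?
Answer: 227325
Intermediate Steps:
P(t) = t²
(P(-7) + K(23))*105 = ((-7)² + 4*23²)*105 = (49 + 4*529)*105 = (49 + 2116)*105 = 2165*105 = 227325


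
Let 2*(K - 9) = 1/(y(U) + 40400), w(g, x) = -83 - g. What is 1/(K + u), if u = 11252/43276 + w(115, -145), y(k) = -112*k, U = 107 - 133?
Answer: -937185056/176884291453 ≈ -0.0052983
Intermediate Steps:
U = -26
K = 779617/86624 (K = 9 + 1/(2*(-112*(-26) + 40400)) = 9 + 1/(2*(2912 + 40400)) = 9 + (½)/43312 = 9 + (½)*(1/43312) = 9 + 1/86624 = 779617/86624 ≈ 9.0000)
u = -2139349/10819 (u = 11252/43276 + (-83 - 1*115) = 11252*(1/43276) + (-83 - 115) = 2813/10819 - 198 = -2139349/10819 ≈ -197.74)
1/(K + u) = 1/(779617/86624 - 2139349/10819) = 1/(-176884291453/937185056) = -937185056/176884291453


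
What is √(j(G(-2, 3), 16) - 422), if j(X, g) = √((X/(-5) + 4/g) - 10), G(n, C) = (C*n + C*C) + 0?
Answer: √(-42200 + 30*I*√115)/10 ≈ 0.078303 + 20.543*I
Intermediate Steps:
G(n, C) = C² + C*n (G(n, C) = (C*n + C²) + 0 = (C² + C*n) + 0 = C² + C*n)
j(X, g) = √(-10 + 4/g - X/5) (j(X, g) = √((X*(-⅕) + 4/g) - 10) = √((-X/5 + 4/g) - 10) = √((4/g - X/5) - 10) = √(-10 + 4/g - X/5))
√(j(G(-2, 3), 16) - 422) = √(√(-250 - 15*(3 - 2) + 100/16)/5 - 422) = √(√(-250 - 15 + 100*(1/16))/5 - 422) = √(√(-250 - 5*3 + 25/4)/5 - 422) = √(√(-250 - 15 + 25/4)/5 - 422) = √(√(-1035/4)/5 - 422) = √((3*I*√115/2)/5 - 422) = √(3*I*√115/10 - 422) = √(-422 + 3*I*√115/10)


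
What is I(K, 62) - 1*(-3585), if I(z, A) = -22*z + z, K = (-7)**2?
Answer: 2556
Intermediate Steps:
K = 49
I(z, A) = -21*z
I(K, 62) - 1*(-3585) = -21*49 - 1*(-3585) = -1029 + 3585 = 2556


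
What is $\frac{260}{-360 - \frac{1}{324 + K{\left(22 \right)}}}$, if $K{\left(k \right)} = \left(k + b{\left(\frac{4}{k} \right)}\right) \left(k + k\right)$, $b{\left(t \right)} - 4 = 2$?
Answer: $- \frac{404560}{560161} \approx -0.72222$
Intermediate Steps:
$b{\left(t \right)} = 6$ ($b{\left(t \right)} = 4 + 2 = 6$)
$K{\left(k \right)} = 2 k \left(6 + k\right)$ ($K{\left(k \right)} = \left(k + 6\right) \left(k + k\right) = \left(6 + k\right) 2 k = 2 k \left(6 + k\right)$)
$\frac{260}{-360 - \frac{1}{324 + K{\left(22 \right)}}} = \frac{260}{-360 - \frac{1}{324 + 2 \cdot 22 \left(6 + 22\right)}} = \frac{260}{-360 - \frac{1}{324 + 2 \cdot 22 \cdot 28}} = \frac{260}{-360 - \frac{1}{324 + 1232}} = \frac{260}{-360 - \frac{1}{1556}} = \frac{260}{- \frac{560161}{1556}} = 260 \left(- \frac{1556}{560161}\right) = - \frac{404560}{560161}$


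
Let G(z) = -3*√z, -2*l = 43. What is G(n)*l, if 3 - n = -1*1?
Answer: 129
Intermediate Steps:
l = -43/2 (l = -½*43 = -43/2 ≈ -21.500)
n = 4 (n = 3 - (-1) = 3 - 1*(-1) = 3 + 1 = 4)
G(n)*l = -3*√4*(-43/2) = -3*2*(-43/2) = -6*(-43/2) = 129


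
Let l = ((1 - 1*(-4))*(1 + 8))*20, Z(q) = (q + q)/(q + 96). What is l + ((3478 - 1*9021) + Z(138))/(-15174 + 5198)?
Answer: 350373731/389064 ≈ 900.56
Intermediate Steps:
Z(q) = 2*q/(96 + q) (Z(q) = (2*q)/(96 + q) = 2*q/(96 + q))
l = 900 (l = ((1 + 4)*9)*20 = (5*9)*20 = 45*20 = 900)
l + ((3478 - 1*9021) + Z(138))/(-15174 + 5198) = 900 + ((3478 - 1*9021) + 2*138/(96 + 138))/(-15174 + 5198) = 900 + ((3478 - 9021) + 2*138/234)/(-9976) = 900 + (-5543 + 2*138*(1/234))*(-1/9976) = 900 + (-5543 + 46/39)*(-1/9976) = 900 - 216131/39*(-1/9976) = 900 + 216131/389064 = 350373731/389064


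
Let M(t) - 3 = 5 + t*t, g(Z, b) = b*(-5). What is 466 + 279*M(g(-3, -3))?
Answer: 65473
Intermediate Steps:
g(Z, b) = -5*b
M(t) = 8 + t² (M(t) = 3 + (5 + t*t) = 3 + (5 + t²) = 8 + t²)
466 + 279*M(g(-3, -3)) = 466 + 279*(8 + (-5*(-3))²) = 466 + 279*(8 + 15²) = 466 + 279*(8 + 225) = 466 + 279*233 = 466 + 65007 = 65473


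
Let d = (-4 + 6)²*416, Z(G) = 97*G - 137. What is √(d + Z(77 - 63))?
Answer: √2885 ≈ 53.712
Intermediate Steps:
Z(G) = -137 + 97*G
d = 1664 (d = 2²*416 = 4*416 = 1664)
√(d + Z(77 - 63)) = √(1664 + (-137 + 97*(77 - 63))) = √(1664 + (-137 + 97*14)) = √(1664 + (-137 + 1358)) = √(1664 + 1221) = √2885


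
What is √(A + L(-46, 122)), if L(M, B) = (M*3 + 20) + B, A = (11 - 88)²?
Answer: √5933 ≈ 77.026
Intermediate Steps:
A = 5929 (A = (-77)² = 5929)
L(M, B) = 20 + B + 3*M (L(M, B) = (3*M + 20) + B = (20 + 3*M) + B = 20 + B + 3*M)
√(A + L(-46, 122)) = √(5929 + (20 + 122 + 3*(-46))) = √(5929 + (20 + 122 - 138)) = √(5929 + 4) = √5933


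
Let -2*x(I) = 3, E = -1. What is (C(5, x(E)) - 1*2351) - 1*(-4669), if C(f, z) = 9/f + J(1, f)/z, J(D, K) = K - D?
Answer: 34757/15 ≈ 2317.1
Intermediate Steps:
x(I) = -3/2 (x(I) = -1/2*3 = -3/2)
C(f, z) = 9/f + (-1 + f)/z (C(f, z) = 9/f + (f - 1*1)/z = 9/f + (f - 1)/z = 9/f + (-1 + f)/z)
(C(5, x(E)) - 1*2351) - 1*(-4669) = ((-1/(-3/2) + 9/5 + 5/(-3/2)) - 1*2351) - 1*(-4669) = ((-1*(-2/3) + 9*(1/5) + 5*(-2/3)) - 2351) + 4669 = ((2/3 + 9/5 - 10/3) - 2351) + 4669 = (-13/15 - 2351) + 4669 = -35278/15 + 4669 = 34757/15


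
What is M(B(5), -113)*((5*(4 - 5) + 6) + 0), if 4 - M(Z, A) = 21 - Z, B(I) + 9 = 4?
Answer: -22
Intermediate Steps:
B(I) = -5 (B(I) = -9 + 4 = -5)
M(Z, A) = -17 + Z (M(Z, A) = 4 - (21 - Z) = 4 + (-21 + Z) = -17 + Z)
M(B(5), -113)*((5*(4 - 5) + 6) + 0) = (-17 - 5)*((5*(4 - 5) + 6) + 0) = -22*((5*(-1) + 6) + 0) = -22*((-5 + 6) + 0) = -22*(1 + 0) = -22*1 = -22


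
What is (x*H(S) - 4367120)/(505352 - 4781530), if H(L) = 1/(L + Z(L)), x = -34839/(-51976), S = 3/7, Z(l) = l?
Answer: 453970776949/444517255456 ≈ 1.0213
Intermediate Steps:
S = 3/7 (S = 3*(1/7) = 3/7 ≈ 0.42857)
x = 34839/51976 (x = -34839*(-1/51976) = 34839/51976 ≈ 0.67029)
H(L) = 1/(2*L) (H(L) = 1/(L + L) = 1/(2*L))
(x*H(S) - 4367120)/(505352 - 4781530) = (34839*(1/(2*(3/7)))/51976 - 4367120)/(505352 - 4781530) = (34839*((1/2)*(7/3))/51976 - 4367120)/(-4276178) = ((34839/51976)*(7/6) - 4367120)*(-1/4276178) = (81291/103952 - 4367120)*(-1/4276178) = -453970776949/103952*(-1/4276178) = 453970776949/444517255456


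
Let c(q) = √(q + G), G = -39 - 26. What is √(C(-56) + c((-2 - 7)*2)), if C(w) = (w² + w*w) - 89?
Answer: √(6183 + I*√83) ≈ 78.632 + 0.0579*I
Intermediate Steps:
C(w) = -89 + 2*w² (C(w) = (w² + w²) - 89 = 2*w² - 89 = -89 + 2*w²)
G = -65
c(q) = √(-65 + q) (c(q) = √(q - 65) = √(-65 + q))
√(C(-56) + c((-2 - 7)*2)) = √((-89 + 2*(-56)²) + √(-65 + (-2 - 7)*2)) = √((-89 + 2*3136) + √(-65 - 9*2)) = √((-89 + 6272) + √(-65 - 18)) = √(6183 + √(-83)) = √(6183 + I*√83)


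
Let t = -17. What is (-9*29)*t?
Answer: 4437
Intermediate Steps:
(-9*29)*t = -9*29*(-17) = -261*(-17) = 4437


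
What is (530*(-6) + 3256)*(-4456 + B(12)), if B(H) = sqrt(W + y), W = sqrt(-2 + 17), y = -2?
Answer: -338656 + 76*sqrt(-2 + sqrt(15)) ≈ -3.3855e+5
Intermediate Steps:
W = sqrt(15) ≈ 3.8730
B(H) = sqrt(-2 + sqrt(15)) (B(H) = sqrt(sqrt(15) - 2) = sqrt(-2 + sqrt(15)))
(530*(-6) + 3256)*(-4456 + B(12)) = (530*(-6) + 3256)*(-4456 + sqrt(-2 + sqrt(15))) = (-3180 + 3256)*(-4456 + sqrt(-2 + sqrt(15))) = 76*(-4456 + sqrt(-2 + sqrt(15))) = -338656 + 76*sqrt(-2 + sqrt(15))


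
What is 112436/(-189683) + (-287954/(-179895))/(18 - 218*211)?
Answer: -465038550307091/784488305322150 ≈ -0.59279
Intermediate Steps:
112436/(-189683) + (-287954/(-179895))/(18 - 218*211) = 112436*(-1/189683) + (-287954*(-1/179895))/(18 - 45998) = -112436/189683 + (287954/179895)/(-45980) = -112436/189683 + (287954/179895)*(-1/45980) = -112436/189683 - 143977/4135786050 = -465038550307091/784488305322150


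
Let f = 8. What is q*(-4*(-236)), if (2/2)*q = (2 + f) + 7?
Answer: 16048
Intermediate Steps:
q = 17 (q = (2 + 8) + 7 = 10 + 7 = 17)
q*(-4*(-236)) = 17*(-4*(-236)) = 17*944 = 16048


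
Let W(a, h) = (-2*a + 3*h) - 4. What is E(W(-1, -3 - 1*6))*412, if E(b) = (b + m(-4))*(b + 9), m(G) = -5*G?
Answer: 74160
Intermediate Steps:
W(a, h) = -4 - 2*a + 3*h
E(b) = (9 + b)*(20 + b) (E(b) = (b - 5*(-4))*(b + 9) = (b + 20)*(9 + b) = (20 + b)*(9 + b) = (9 + b)*(20 + b))
E(W(-1, -3 - 1*6))*412 = (180 + (-4 - 2*(-1) + 3*(-3 - 1*6))**2 + 29*(-4 - 2*(-1) + 3*(-3 - 1*6)))*412 = (180 + (-4 + 2 + 3*(-3 - 6))**2 + 29*(-4 + 2 + 3*(-3 - 6)))*412 = (180 + (-4 + 2 + 3*(-9))**2 + 29*(-4 + 2 + 3*(-9)))*412 = (180 + (-4 + 2 - 27)**2 + 29*(-4 + 2 - 27))*412 = (180 + (-29)**2 + 29*(-29))*412 = (180 + 841 - 841)*412 = 180*412 = 74160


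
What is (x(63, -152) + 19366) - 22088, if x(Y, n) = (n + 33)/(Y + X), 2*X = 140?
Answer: -51735/19 ≈ -2722.9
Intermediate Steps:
X = 70 (X = (½)*140 = 70)
x(Y, n) = (33 + n)/(70 + Y) (x(Y, n) = (n + 33)/(Y + 70) = (33 + n)/(70 + Y))
(x(63, -152) + 19366) - 22088 = ((33 - 152)/(70 + 63) + 19366) - 22088 = (-119/133 + 19366) - 22088 = ((1/133)*(-119) + 19366) - 22088 = (-17/19 + 19366) - 22088 = 367937/19 - 22088 = -51735/19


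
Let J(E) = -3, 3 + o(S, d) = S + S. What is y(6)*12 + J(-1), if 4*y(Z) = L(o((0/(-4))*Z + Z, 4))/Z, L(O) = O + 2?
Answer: 5/2 ≈ 2.5000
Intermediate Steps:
o(S, d) = -3 + 2*S (o(S, d) = -3 + (S + S) = -3 + 2*S)
L(O) = 2 + O
y(Z) = (-1 + 2*Z)/(4*Z) (y(Z) = ((2 + (-3 + 2*((0/(-4))*Z + Z)))/Z)/4 = ((2 + (-3 + 2*((0*(-¼))*Z + Z)))/Z)/4 = ((2 + (-3 + 2*(0*Z + Z)))/Z)/4 = ((2 + (-3 + 2*(0 + Z)))/Z)/4 = ((2 + (-3 + 2*Z))/Z)/4 = ((-1 + 2*Z)/Z)/4 = (-1 + 2*Z)/(4*Z))
y(6)*12 + J(-1) = ((¼)*(-1 + 2*6)/6)*12 - 3 = ((¼)*(⅙)*(-1 + 12))*12 - 3 = ((¼)*(⅙)*11)*12 - 3 = (11/24)*12 - 3 = 11/2 - 3 = 5/2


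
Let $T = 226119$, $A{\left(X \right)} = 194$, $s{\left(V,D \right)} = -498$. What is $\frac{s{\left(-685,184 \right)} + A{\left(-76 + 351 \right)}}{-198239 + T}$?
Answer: $- \frac{38}{3485} \approx -0.010904$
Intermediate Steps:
$\frac{s{\left(-685,184 \right)} + A{\left(-76 + 351 \right)}}{-198239 + T} = \frac{-498 + 194}{-198239 + 226119} = - \frac{304}{27880} = \left(-304\right) \frac{1}{27880} = - \frac{38}{3485}$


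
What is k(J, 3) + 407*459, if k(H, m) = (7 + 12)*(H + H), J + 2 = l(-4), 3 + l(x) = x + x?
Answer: 186319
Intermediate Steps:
l(x) = -3 + 2*x (l(x) = -3 + (x + x) = -3 + 2*x)
J = -13 (J = -2 + (-3 + 2*(-4)) = -2 + (-3 - 8) = -2 - 11 = -13)
k(H, m) = 38*H (k(H, m) = 19*(2*H) = 38*H)
k(J, 3) + 407*459 = 38*(-13) + 407*459 = -494 + 186813 = 186319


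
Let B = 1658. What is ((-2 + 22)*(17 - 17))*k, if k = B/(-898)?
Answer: 0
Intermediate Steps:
k = -829/449 (k = 1658/(-898) = 1658*(-1/898) = -829/449 ≈ -1.8463)
((-2 + 22)*(17 - 17))*k = ((-2 + 22)*(17 - 17))*(-829/449) = (20*0)*(-829/449) = 0*(-829/449) = 0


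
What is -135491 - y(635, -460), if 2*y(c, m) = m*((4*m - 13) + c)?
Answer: -415631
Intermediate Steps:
y(c, m) = m*(-13 + c + 4*m)/2 (y(c, m) = (m*((4*m - 13) + c))/2 = (m*((-13 + 4*m) + c))/2 = (m*(-13 + c + 4*m))/2 = m*(-13 + c + 4*m)/2)
-135491 - y(635, -460) = -135491 - (-460)*(-13 + 635 + 4*(-460))/2 = -135491 - (-460)*(-13 + 635 - 1840)/2 = -135491 - (-460)*(-1218)/2 = -135491 - 1*280140 = -135491 - 280140 = -415631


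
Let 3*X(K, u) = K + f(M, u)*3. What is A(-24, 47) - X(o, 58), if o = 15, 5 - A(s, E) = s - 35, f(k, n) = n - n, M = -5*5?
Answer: 59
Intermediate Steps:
M = -25
f(k, n) = 0
A(s, E) = 40 - s (A(s, E) = 5 - (s - 35) = 5 - (-35 + s) = 5 + (35 - s) = 40 - s)
X(K, u) = K/3 (X(K, u) = (K + 0*3)/3 = (K + 0)/3 = K/3)
A(-24, 47) - X(o, 58) = (40 - 1*(-24)) - 15/3 = (40 + 24) - 1*5 = 64 - 5 = 59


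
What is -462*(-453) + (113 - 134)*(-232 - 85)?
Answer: 215943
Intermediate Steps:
-462*(-453) + (113 - 134)*(-232 - 85) = 209286 - 21*(-317) = 209286 + 6657 = 215943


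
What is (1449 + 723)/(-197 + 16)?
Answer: -12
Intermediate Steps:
(1449 + 723)/(-197 + 16) = 2172/(-181) = -1/181*2172 = -12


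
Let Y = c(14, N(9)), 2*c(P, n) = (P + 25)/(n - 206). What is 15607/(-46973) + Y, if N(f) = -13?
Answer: -2889271/6858058 ≈ -0.42130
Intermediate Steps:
c(P, n) = (25 + P)/(2*(-206 + n)) (c(P, n) = ((P + 25)/(n - 206))/2 = ((25 + P)/(-206 + n))/2 = (25 + P)/(2*(-206 + n)))
Y = -13/146 (Y = (25 + 14)/(2*(-206 - 13)) = (1/2)*39/(-219) = (1/2)*(-1/219)*39 = -13/146 ≈ -0.089041)
15607/(-46973) + Y = 15607/(-46973) - 13/146 = 15607*(-1/46973) - 13/146 = -15607/46973 - 13/146 = -2889271/6858058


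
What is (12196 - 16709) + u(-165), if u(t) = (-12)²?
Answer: -4369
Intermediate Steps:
u(t) = 144
(12196 - 16709) + u(-165) = (12196 - 16709) + 144 = -4513 + 144 = -4369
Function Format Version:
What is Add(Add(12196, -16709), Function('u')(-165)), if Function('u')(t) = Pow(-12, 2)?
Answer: -4369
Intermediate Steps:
Function('u')(t) = 144
Add(Add(12196, -16709), Function('u')(-165)) = Add(Add(12196, -16709), 144) = Add(-4513, 144) = -4369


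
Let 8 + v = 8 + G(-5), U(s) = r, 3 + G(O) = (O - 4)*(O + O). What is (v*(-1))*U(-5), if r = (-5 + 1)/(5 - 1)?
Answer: 87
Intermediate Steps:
r = -1 (r = -4/4 = -4*¼ = -1)
G(O) = -3 + 2*O*(-4 + O) (G(O) = -3 + (O - 4)*(O + O) = -3 + (-4 + O)*(2*O) = -3 + 2*O*(-4 + O))
U(s) = -1
v = 87 (v = -8 + (8 + (-3 - 8*(-5) + 2*(-5)²)) = -8 + (8 + (-3 + 40 + 2*25)) = -8 + (8 + (-3 + 40 + 50)) = -8 + (8 + 87) = -8 + 95 = 87)
(v*(-1))*U(-5) = (87*(-1))*(-1) = -87*(-1) = 87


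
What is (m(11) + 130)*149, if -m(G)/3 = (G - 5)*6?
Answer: 3278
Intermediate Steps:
m(G) = 90 - 18*G (m(G) = -3*(G - 5)*6 = -3*(-5 + G)*6 = -3*(-30 + 6*G) = 90 - 18*G)
(m(11) + 130)*149 = ((90 - 18*11) + 130)*149 = ((90 - 198) + 130)*149 = (-108 + 130)*149 = 22*149 = 3278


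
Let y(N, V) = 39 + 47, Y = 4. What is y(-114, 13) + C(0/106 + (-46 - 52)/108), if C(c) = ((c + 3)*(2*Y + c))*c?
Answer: 11421233/157464 ≈ 72.532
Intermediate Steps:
C(c) = c*(3 + c)*(8 + c) (C(c) = ((c + 3)*(2*4 + c))*c = ((3 + c)*(8 + c))*c = c*(3 + c)*(8 + c))
y(N, V) = 86
y(-114, 13) + C(0/106 + (-46 - 52)/108) = 86 + (0/106 + (-46 - 52)/108)*(24 + (0/106 + (-46 - 52)/108)² + 11*(0/106 + (-46 - 52)/108)) = 86 + (0*(1/106) - 98*1/108)*(24 + (0*(1/106) - 98*1/108)² + 11*(0*(1/106) - 98*1/108)) = 86 + (0 - 49/54)*(24 + (0 - 49/54)² + 11*(0 - 49/54)) = 86 - 49*(24 + (-49/54)² + 11*(-49/54))/54 = 86 - 49*(24 + 2401/2916 - 539/54)/54 = 86 - 49/54*43279/2916 = 86 - 2120671/157464 = 11421233/157464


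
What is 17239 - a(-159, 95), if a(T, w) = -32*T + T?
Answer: 12310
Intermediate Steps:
a(T, w) = -31*T
17239 - a(-159, 95) = 17239 - (-31)*(-159) = 17239 - 1*4929 = 17239 - 4929 = 12310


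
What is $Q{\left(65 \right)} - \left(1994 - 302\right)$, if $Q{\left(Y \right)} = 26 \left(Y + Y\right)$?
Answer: $1688$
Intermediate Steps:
$Q{\left(Y \right)} = 52 Y$ ($Q{\left(Y \right)} = 26 \cdot 2 Y = 52 Y$)
$Q{\left(65 \right)} - \left(1994 - 302\right) = 52 \cdot 65 - \left(1994 - 302\right) = 3380 - \left(1994 - 302\right) = 3380 - 1692 = 1688$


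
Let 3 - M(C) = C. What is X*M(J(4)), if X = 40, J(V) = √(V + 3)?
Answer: 120 - 40*√7 ≈ 14.170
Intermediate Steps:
J(V) = √(3 + V)
M(C) = 3 - C
X*M(J(4)) = 40*(3 - √(3 + 4)) = 40*(3 - √7) = 120 - 40*√7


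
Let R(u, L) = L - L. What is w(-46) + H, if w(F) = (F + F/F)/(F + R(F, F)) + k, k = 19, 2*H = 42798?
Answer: 985273/46 ≈ 21419.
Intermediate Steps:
H = 21399 (H = (1/2)*42798 = 21399)
R(u, L) = 0
w(F) = 19 + (1 + F)/F (w(F) = (F + F/F)/(F + 0) + 19 = (F + 1)/F + 19 = (1 + F)/F + 19 = 19 + (1 + F)/F)
w(-46) + H = (20 + 1/(-46)) + 21399 = (20 - 1/46) + 21399 = 919/46 + 21399 = 985273/46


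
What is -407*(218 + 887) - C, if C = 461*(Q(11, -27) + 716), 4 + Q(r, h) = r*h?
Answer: -641050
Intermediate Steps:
Q(r, h) = -4 + h*r (Q(r, h) = -4 + r*h = -4 + h*r)
C = 191315 (C = 461*((-4 - 27*11) + 716) = 461*((-4 - 297) + 716) = 461*(-301 + 716) = 461*415 = 191315)
-407*(218 + 887) - C = -407*(218 + 887) - 1*191315 = -407*1105 - 191315 = -449735 - 191315 = -641050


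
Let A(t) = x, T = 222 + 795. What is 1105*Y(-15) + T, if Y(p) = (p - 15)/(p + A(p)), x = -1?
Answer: 24711/8 ≈ 3088.9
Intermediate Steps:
T = 1017
A(t) = -1
Y(p) = (-15 + p)/(-1 + p) (Y(p) = (p - 15)/(p - 1) = (-15 + p)/(-1 + p))
1105*Y(-15) + T = 1105*((-15 - 15)/(-1 - 15)) + 1017 = 1105*(-30/(-16)) + 1017 = 1105*(-1/16*(-30)) + 1017 = 1105*(15/8) + 1017 = 16575/8 + 1017 = 24711/8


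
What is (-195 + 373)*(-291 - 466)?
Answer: -134746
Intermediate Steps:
(-195 + 373)*(-291 - 466) = 178*(-757) = -134746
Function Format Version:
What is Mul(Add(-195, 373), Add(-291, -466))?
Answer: -134746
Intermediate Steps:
Mul(Add(-195, 373), Add(-291, -466)) = Mul(178, -757) = -134746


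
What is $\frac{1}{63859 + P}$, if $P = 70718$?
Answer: $\frac{1}{134577} \approx 7.4307 \cdot 10^{-6}$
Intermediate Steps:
$\frac{1}{63859 + P} = \frac{1}{63859 + 70718} = \frac{1}{134577}$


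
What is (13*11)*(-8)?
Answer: -1144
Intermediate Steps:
(13*11)*(-8) = 143*(-8) = -1144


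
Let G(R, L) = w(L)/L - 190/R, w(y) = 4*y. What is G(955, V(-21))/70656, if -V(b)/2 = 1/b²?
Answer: 121/2249216 ≈ 5.3797e-5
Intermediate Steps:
V(b) = -2/b² (V(b) = -2/(b²) = -2/b²)
G(R, L) = 4 - 190/R (G(R, L) = (4*L)/L - 190/R = 4 - 190/R)
G(955, V(-21))/70656 = (4 - 190/955)/70656 = (4 - 190*1/955)*(1/70656) = (4 - 38/191)*(1/70656) = (726/191)*(1/70656) = 121/2249216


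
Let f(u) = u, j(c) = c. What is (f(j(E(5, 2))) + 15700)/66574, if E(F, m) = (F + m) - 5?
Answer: 7851/33287 ≈ 0.23586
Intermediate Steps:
E(F, m) = -5 + F + m
(f(j(E(5, 2))) + 15700)/66574 = ((-5 + 5 + 2) + 15700)/66574 = (2 + 15700)*(1/66574) = 15702*(1/66574) = 7851/33287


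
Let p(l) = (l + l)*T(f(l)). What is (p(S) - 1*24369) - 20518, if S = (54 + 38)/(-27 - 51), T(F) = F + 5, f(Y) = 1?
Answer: -583715/13 ≈ -44901.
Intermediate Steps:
T(F) = 5 + F
S = -46/39 (S = 92/(-78) = 92*(-1/78) = -46/39 ≈ -1.1795)
p(l) = 12*l (p(l) = (l + l)*(5 + 1) = (2*l)*6 = 12*l)
(p(S) - 1*24369) - 20518 = (12*(-46/39) - 1*24369) - 20518 = (-184/13 - 24369) - 20518 = -316981/13 - 20518 = -583715/13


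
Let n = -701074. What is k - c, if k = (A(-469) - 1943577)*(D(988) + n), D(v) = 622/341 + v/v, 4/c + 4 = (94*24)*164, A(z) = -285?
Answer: 42983341813556601649/31540795 ≈ 1.3628e+12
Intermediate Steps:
c = 1/92495 (c = 4/(-4 + (94*24)*164) = 4/(-4 + 2256*164) = 4/(-4 + 369984) = 4/369980 = 4*(1/369980) = 1/92495 ≈ 1.0811e-5)
D(v) = 963/341 (D(v) = 622*(1/341) + 1 = 622/341 + 1 = 963/341)
k = 464709895816602/341 (k = (-285 - 1943577)*(963/341 - 701074) = -1943862*(-239065271/341) = 464709895816602/341 ≈ 1.3628e+12)
k - c = 464709895816602/341 - 1*1/92495 = 464709895816602/341 - 1/92495 = 42983341813556601649/31540795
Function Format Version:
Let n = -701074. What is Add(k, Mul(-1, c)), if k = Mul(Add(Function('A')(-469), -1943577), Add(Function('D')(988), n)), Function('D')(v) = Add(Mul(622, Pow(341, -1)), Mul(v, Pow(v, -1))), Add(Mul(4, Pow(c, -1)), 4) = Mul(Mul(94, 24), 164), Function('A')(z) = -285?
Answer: Rational(42983341813556601649, 31540795) ≈ 1.3628e+12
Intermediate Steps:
c = Rational(1, 92495) (c = Mul(4, Pow(Add(-4, Mul(Mul(94, 24), 164)), -1)) = Mul(4, Pow(Add(-4, Mul(2256, 164)), -1)) = Mul(4, Pow(Add(-4, 369984), -1)) = Mul(4, Pow(369980, -1)) = Mul(4, Rational(1, 369980)) = Rational(1, 92495) ≈ 1.0811e-5)
Function('D')(v) = Rational(963, 341) (Function('D')(v) = Add(Mul(622, Rational(1, 341)), 1) = Add(Rational(622, 341), 1) = Rational(963, 341))
k = Rational(464709895816602, 341) (k = Mul(Add(-285, -1943577), Add(Rational(963, 341), -701074)) = Mul(-1943862, Rational(-239065271, 341)) = Rational(464709895816602, 341) ≈ 1.3628e+12)
Add(k, Mul(-1, c)) = Add(Rational(464709895816602, 341), Mul(-1, Rational(1, 92495))) = Add(Rational(464709895816602, 341), Rational(-1, 92495)) = Rational(42983341813556601649, 31540795)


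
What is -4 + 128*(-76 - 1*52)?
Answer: -16388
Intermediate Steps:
-4 + 128*(-76 - 1*52) = -4 + 128*(-76 - 52) = -4 + 128*(-128) = -4 - 16384 = -16388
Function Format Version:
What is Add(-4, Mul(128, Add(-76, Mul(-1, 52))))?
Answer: -16388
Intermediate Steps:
Add(-4, Mul(128, Add(-76, Mul(-1, 52)))) = Add(-4, Mul(128, Add(-76, -52))) = Add(-4, Mul(128, -128)) = Add(-4, -16384) = -16388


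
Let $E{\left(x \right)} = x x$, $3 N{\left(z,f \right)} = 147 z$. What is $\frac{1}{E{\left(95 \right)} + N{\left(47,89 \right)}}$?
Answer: $\frac{1}{11328} \approx 8.8277 \cdot 10^{-5}$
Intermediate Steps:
$N{\left(z,f \right)} = 49 z$ ($N{\left(z,f \right)} = \frac{147 z}{3} = 49 z$)
$E{\left(x \right)} = x^{2}$
$\frac{1}{E{\left(95 \right)} + N{\left(47,89 \right)}} = \frac{1}{95^{2} + 49 \cdot 47} = \frac{1}{9025 + 2303} = \frac{1}{11328}$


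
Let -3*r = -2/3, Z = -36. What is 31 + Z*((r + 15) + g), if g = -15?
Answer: 23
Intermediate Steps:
r = 2/9 (r = -(-2)/(3*3) = -⅓*(-⅔) = 2/9 ≈ 0.22222)
31 + Z*((r + 15) + g) = 31 - 36*((2/9 + 15) - 15) = 31 - 36*(137/9 - 15) = 31 - 36*2/9 = 31 - 8 = 23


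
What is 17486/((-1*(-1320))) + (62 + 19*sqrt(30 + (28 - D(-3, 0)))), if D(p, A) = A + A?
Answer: 49663/660 + 19*sqrt(58) ≈ 219.95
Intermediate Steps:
D(p, A) = 2*A
17486/((-1*(-1320))) + (62 + 19*sqrt(30 + (28 - D(-3, 0)))) = 17486/((-1*(-1320))) + (62 + 19*sqrt(30 + (28 - 2*0))) = 17486/1320 + (62 + 19*sqrt(30 + (28 - 1*0))) = 17486*(1/1320) + (62 + 19*sqrt(30 + (28 + 0))) = 8743/660 + (62 + 19*sqrt(30 + 28)) = 8743/660 + (62 + 19*sqrt(58)) = 49663/660 + 19*sqrt(58)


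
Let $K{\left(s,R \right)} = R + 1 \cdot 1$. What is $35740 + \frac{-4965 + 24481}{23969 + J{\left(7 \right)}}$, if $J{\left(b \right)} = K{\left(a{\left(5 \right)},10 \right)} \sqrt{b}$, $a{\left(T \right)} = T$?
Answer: $\frac{933342306062}{26114187} - \frac{9758 \sqrt{7}}{26114187} \approx 35741.0$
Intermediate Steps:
$K{\left(s,R \right)} = 1 + R$ ($K{\left(s,R \right)} = R + 1 = 1 + R$)
$J{\left(b \right)} = 11 \sqrt{b}$ ($J{\left(b \right)} = \left(1 + 10\right) \sqrt{b} = 11 \sqrt{b}$)
$35740 + \frac{-4965 + 24481}{23969 + J{\left(7 \right)}} = 35740 + \frac{-4965 + 24481}{23969 + 11 \sqrt{7}} = 35740 + \frac{19516}{23969 + 11 \sqrt{7}}$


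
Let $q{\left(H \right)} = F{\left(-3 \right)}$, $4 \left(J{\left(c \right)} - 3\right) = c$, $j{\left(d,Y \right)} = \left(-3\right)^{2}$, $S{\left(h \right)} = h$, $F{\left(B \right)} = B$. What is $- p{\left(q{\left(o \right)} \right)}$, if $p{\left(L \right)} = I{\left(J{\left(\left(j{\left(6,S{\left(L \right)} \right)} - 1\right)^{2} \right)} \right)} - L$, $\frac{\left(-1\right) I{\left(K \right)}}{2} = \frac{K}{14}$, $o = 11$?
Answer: $- \frac{2}{7} \approx -0.28571$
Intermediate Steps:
$j{\left(d,Y \right)} = 9$
$J{\left(c \right)} = 3 + \frac{c}{4}$
$q{\left(H \right)} = -3$
$I{\left(K \right)} = - \frac{K}{7}$ ($I{\left(K \right)} = - 2 \frac{K}{14} = - \frac{K}{7}$)
$p{\left(L \right)} = - \frac{19}{7} - L$ ($p{\left(L \right)} = - \frac{3 + \frac{\left(9 - 1\right)^{2}}{4}}{7} - L = - \frac{3 + \frac{8^{2}}{4}}{7} - L = - \frac{3 + \frac{1}{4} \cdot 64}{7} - L = - \frac{3 + 16}{7} - L = \left(- \frac{1}{7}\right) 19 - L = - \frac{19}{7} - L$)
$- p{\left(q{\left(o \right)} \right)} = - (- \frac{19}{7} - -3) = - (- \frac{19}{7} + 3) = \left(-1\right) \frac{2}{7} = - \frac{2}{7}$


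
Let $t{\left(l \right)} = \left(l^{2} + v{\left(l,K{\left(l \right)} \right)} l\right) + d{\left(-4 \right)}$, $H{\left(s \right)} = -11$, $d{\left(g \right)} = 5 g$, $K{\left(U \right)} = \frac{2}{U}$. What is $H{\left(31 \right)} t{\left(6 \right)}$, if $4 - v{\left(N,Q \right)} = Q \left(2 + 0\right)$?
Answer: $-396$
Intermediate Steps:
$v{\left(N,Q \right)} = 4 - 2 Q$ ($v{\left(N,Q \right)} = 4 - Q \left(2 + 0\right) = 4 - Q 2 = 4 - 2 Q$)
$t{\left(l \right)} = -20 + l^{2} + l \left(4 - \frac{4}{l}\right)$ ($t{\left(l \right)} = \left(l^{2} + \left(4 - 2 \frac{2}{l}\right) l\right) + 5 \left(-4\right) = \left(l^{2} + \left(4 - \frac{4}{l}\right) l\right) - 20 = \left(l^{2} + l \left(4 - \frac{4}{l}\right)\right) - 20 = -20 + l^{2} + l \left(4 - \frac{4}{l}\right)$)
$H{\left(31 \right)} t{\left(6 \right)} = - 11 \left(-24 + 6^{2} + 4 \cdot 6\right) = - 11 \left(-24 + 36 + 24\right) = \left(-11\right) 36 = -396$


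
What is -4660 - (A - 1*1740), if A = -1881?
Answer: -1039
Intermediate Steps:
-4660 - (A - 1*1740) = -4660 - (-1881 - 1*1740) = -4660 - (-1881 - 1740) = -4660 - 1*(-3621) = -4660 + 3621 = -1039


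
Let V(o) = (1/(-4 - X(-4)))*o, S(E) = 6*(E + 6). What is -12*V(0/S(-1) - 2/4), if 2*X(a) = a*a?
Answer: -½ ≈ -0.50000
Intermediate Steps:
X(a) = a²/2 (X(a) = (a*a)/2 = a²/2)
S(E) = 36 + 6*E (S(E) = 6*(6 + E) = 36 + 6*E)
V(o) = -o/12 (V(o) = (1/(-4 - (-4)²/2))*o = (1/(-4 - 16/2))*o = (1/(-4 - 1*8))*o = (1/(-4 - 8))*o = (1/(-12))*o = (1*(-1/12))*o = -o/12)
-12*V(0/S(-1) - 2/4) = -(-1)*(0/(36 + 6*(-1)) - 2/4) = -(-1)*(0/(36 - 6) - 2*¼) = -(-1)*(0/30 - ½) = -(-1)*(0*(1/30) - ½) = -(-1)*(0 - ½) = -(-1)*(-1)/2 = -12*1/24 = -½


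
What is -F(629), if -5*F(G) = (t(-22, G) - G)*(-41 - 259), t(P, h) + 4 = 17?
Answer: 36960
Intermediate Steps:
t(P, h) = 13 (t(P, h) = -4 + 17 = 13)
F(G) = 780 - 60*G (F(G) = -(13 - G)*(-41 - 259)/5 = -(13 - G)*(-300)/5 = -(-3900 + 300*G)/5 = 780 - 60*G)
-F(629) = -(780 - 60*629) = -(780 - 37740) = -1*(-36960) = 36960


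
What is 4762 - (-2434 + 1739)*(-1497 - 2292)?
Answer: -2628593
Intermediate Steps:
4762 - (-2434 + 1739)*(-1497 - 2292) = 4762 - (-695)*(-3789) = 4762 - 1*2633355 = 4762 - 2633355 = -2628593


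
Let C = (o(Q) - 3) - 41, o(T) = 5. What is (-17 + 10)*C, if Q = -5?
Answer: 273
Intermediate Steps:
C = -39 (C = (5 - 3) - 41 = 2 - 41 = -39)
(-17 + 10)*C = (-17 + 10)*(-39) = -7*(-39) = 273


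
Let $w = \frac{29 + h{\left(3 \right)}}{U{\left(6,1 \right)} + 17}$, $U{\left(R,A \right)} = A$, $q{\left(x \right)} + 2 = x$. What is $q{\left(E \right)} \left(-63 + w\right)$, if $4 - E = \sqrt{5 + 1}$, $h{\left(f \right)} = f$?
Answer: $- \frac{1102}{9} + \frac{551 \sqrt{6}}{9} \approx 27.519$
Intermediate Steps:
$E = 4 - \sqrt{6}$ ($E = 4 - \sqrt{5 + 1} = 4 - \sqrt{6} \approx 1.5505$)
$q{\left(x \right)} = -2 + x$
$w = \frac{16}{9}$ ($w = \frac{29 + 3}{1 + 17} = \frac{32}{18} = 32 \cdot \frac{1}{18} = \frac{16}{9} \approx 1.7778$)
$q{\left(E \right)} \left(-63 + w\right) = \left(-2 + \left(4 - \sqrt{6}\right)\right) \left(-63 + \frac{16}{9}\right) = \left(2 - \sqrt{6}\right) \left(- \frac{551}{9}\right) = - \frac{1102}{9} + \frac{551 \sqrt{6}}{9}$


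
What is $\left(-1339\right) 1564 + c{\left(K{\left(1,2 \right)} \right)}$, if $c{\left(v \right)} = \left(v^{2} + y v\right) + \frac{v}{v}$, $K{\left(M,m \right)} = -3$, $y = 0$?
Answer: $-2094186$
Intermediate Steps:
$c{\left(v \right)} = 1 + v^{2}$ ($c{\left(v \right)} = \left(v^{2} + 0 v\right) + \frac{v}{v} = \left(v^{2} + 0\right) + 1 = v^{2} + 1 = 1 + v^{2}$)
$\left(-1339\right) 1564 + c{\left(K{\left(1,2 \right)} \right)} = \left(-1339\right) 1564 + \left(1 + \left(-3\right)^{2}\right) = -2094196 + \left(1 + 9\right) = -2094196 + 10 = -2094186$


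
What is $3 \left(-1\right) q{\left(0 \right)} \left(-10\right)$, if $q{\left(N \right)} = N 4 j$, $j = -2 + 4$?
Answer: $0$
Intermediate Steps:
$j = 2$
$q{\left(N \right)} = 8 N$ ($q{\left(N \right)} = N 4 \cdot 2 = 4 N 2 = 8 N$)
$3 \left(-1\right) q{\left(0 \right)} \left(-10\right) = 3 \left(-1\right) 8 \cdot 0 \left(-10\right) = \left(-3\right) 0 \left(-10\right) = 0 \left(-10\right) = 0$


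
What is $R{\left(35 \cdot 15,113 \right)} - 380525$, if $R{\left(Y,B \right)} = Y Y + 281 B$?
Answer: $-73147$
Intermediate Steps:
$R{\left(Y,B \right)} = Y^{2} + 281 B$
$R{\left(35 \cdot 15,113 \right)} - 380525 = \left(\left(35 \cdot 15\right)^{2} + 281 \cdot 113\right) - 380525 = \left(525^{2} + 31753\right) - 380525 = \left(275625 + 31753\right) - 380525 = 307378 - 380525 = -73147$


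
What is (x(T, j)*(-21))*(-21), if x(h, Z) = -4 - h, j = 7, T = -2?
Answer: -882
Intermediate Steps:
(x(T, j)*(-21))*(-21) = ((-4 - 1*(-2))*(-21))*(-21) = ((-4 + 2)*(-21))*(-21) = -2*(-21)*(-21) = 42*(-21) = -882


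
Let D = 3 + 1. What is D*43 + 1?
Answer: 173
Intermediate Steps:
D = 4
D*43 + 1 = 4*43 + 1 = 172 + 1 = 173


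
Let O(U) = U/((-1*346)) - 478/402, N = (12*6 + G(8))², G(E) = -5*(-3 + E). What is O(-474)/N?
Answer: 6290/76813557 ≈ 8.1887e-5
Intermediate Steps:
G(E) = 15 - 5*E
N = 2209 (N = (12*6 + (15 - 5*8))² = (72 + (15 - 40))² = (72 - 25)² = 47² = 2209)
O(U) = -239/201 - U/346 (O(U) = U/(-346) - 478*1/402 = U*(-1/346) - 239/201 = -U/346 - 239/201 = -239/201 - U/346)
O(-474)/N = (-239/201 - 1/346*(-474))/2209 = (-239/201 + 237/173)*(1/2209) = (6290/34773)*(1/2209) = 6290/76813557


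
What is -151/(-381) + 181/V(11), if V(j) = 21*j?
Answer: 11538/9779 ≈ 1.1799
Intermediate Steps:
-151/(-381) + 181/V(11) = -151/(-381) + 181/((21*11)) = -151*(-1/381) + 181/231 = 151/381 + 181*(1/231) = 151/381 + 181/231 = 11538/9779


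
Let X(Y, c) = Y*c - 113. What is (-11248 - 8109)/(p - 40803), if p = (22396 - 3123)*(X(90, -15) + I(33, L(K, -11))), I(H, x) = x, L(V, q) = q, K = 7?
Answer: 19357/28449205 ≈ 0.00068041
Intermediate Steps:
X(Y, c) = -113 + Y*c
p = -28408402 (p = (22396 - 3123)*((-113 + 90*(-15)) - 11) = 19273*((-113 - 1350) - 11) = 19273*(-1463 - 11) = 19273*(-1474) = -28408402)
(-11248 - 8109)/(p - 40803) = (-11248 - 8109)/(-28408402 - 40803) = -19357/(-28449205) = -19357*(-1/28449205) = 19357/28449205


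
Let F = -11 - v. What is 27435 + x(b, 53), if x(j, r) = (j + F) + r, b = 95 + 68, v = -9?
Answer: 27649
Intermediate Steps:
b = 163
F = -2 (F = -11 - 1*(-9) = -11 + 9 = -2)
x(j, r) = -2 + j + r (x(j, r) = (j - 2) + r = (-2 + j) + r = -2 + j + r)
27435 + x(b, 53) = 27435 + (-2 + 163 + 53) = 27435 + 214 = 27649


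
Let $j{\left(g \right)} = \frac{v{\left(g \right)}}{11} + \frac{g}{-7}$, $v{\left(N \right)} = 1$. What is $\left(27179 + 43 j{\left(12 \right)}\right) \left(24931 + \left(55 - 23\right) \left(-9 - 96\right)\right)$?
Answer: $\frac{4093407088}{7} \approx 5.8477 \cdot 10^{8}$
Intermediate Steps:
$j{\left(g \right)} = \frac{1}{11} - \frac{g}{7}$ ($j{\left(g \right)} = 1 \cdot \frac{1}{11} + \frac{g}{-7} = 1 \cdot \frac{1}{11} + g \left(- \frac{1}{7}\right) = \frac{1}{11} - \frac{g}{7}$)
$\left(27179 + 43 j{\left(12 \right)}\right) \left(24931 + \left(55 - 23\right) \left(-9 - 96\right)\right) = \left(27179 + 43 \left(\frac{1}{11} - \frac{12}{7}\right)\right) \left(24931 + \left(55 - 23\right) \left(-9 - 96\right)\right) = \left(27179 + 43 \left(\frac{1}{11} - \frac{12}{7}\right)\right) \left(24931 + 32 \left(-105\right)\right) = \left(27179 + 43 \left(- \frac{125}{77}\right)\right) \left(24931 - 3360\right) = \left(27179 - \frac{5375}{77}\right) 21571 = \frac{2087408}{77} \cdot 21571 = \frac{4093407088}{7}$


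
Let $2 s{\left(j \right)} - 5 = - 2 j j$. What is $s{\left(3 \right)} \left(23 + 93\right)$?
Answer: $-754$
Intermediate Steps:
$s{\left(j \right)} = \frac{5}{2} - j^{2}$ ($s{\left(j \right)} = \frac{5}{2} + \frac{- 2 j j}{2} = \frac{5}{2} + \frac{\left(-2\right) j^{2}}{2} = \frac{5}{2} - j^{2}$)
$s{\left(3 \right)} \left(23 + 93\right) = \left(\frac{5}{2} - 3^{2}\right) \left(23 + 93\right) = \left(\frac{5}{2} - 9\right) 116 = \left(- \frac{13}{2}\right) 116 = -754$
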